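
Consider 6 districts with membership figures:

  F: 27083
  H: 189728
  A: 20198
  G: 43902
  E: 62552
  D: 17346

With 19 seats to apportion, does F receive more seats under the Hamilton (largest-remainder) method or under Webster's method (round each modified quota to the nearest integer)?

Hamilton: F 2, H 10, A 1, G 2, E 3, D 1.
Webster: F 1, H 11, A 1, G 2, E 3, D 1.
F gets 2 under Hamilton and 1 under Webster.

Hamilton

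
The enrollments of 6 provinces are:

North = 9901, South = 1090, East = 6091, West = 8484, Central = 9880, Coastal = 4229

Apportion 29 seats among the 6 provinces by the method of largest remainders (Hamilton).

Standard divisor: 39675 ÷ 29 ≈ 1368.103.
Standard quotas: North 7.2370, South 0.7967, East 4.4521, West 6.2013, Central 7.2217, Coastal 3.0911.
Lower quotas: North 7, South 0, East 4, West 6, Central 7, Coastal 3 (sum 27, leaving 2 seats).
Remainders in descending order: South 0.7967, East 0.4521, North 0.2370, Central 0.2217, West 0.2013, Coastal 0.0911.
Largest remainders: South, East receive the extra seats.

North=7, South=1, East=5, West=6, Central=7, Coastal=3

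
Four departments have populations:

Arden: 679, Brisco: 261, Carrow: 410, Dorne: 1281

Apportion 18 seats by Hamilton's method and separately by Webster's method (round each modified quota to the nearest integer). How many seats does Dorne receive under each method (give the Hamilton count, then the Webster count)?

9 and 8

Hamilton: Arden 4, Brisco 2, Carrow 3, Dorne 9.
Webster: Arden 5, Brisco 2, Carrow 3, Dorne 8.
Dorne gets 9 under Hamilton and 8 under Webster.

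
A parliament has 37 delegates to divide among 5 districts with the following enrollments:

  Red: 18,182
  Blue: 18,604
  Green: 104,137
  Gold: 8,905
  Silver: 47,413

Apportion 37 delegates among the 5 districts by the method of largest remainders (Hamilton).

Standard divisor: 197241 ÷ 37 ≈ 5330.838.
Standard quotas: Red 3.4107, Blue 3.4899, Green 19.5348, Gold 1.6705, Silver 8.8941.
Lower quotas: Red 3, Blue 3, Green 19, Gold 1, Silver 8 (sum 34, leaving 3 seats).
Remainders in descending order: Silver 0.8941, Gold 0.6705, Green 0.5348, Blue 0.4899, Red 0.4107.
Largest remainders: Silver, Gold, Green receive the extra seats.

Red=3; Blue=3; Green=20; Gold=2; Silver=9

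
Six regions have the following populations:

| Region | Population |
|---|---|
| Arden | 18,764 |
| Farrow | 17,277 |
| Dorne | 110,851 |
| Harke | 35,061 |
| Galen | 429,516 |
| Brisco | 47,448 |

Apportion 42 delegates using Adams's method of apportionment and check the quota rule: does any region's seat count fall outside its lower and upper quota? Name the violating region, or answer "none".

Galen

Standard quotas: Arden 1.196, Farrow 1.101, Dorne 7.066, Harke 2.235, Galen 27.378, Brisco 3.024.
Adams allocation: Arden 2, Farrow 2, Dorne 7, Harke 3, Galen 25, Brisco 3.
Galen has quota 27.378 (lower 27, upper 28) but receives 25 — outside the quota interval.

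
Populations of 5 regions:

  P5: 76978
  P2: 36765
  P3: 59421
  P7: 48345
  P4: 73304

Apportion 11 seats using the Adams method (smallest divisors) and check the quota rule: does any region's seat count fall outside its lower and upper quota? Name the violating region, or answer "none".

Standard quotas: P5 2.872, P2 1.372, P3 2.217, P7 1.804, P4 2.735.
Adams allocation: P5 3, P2 2, P3 2, P7 2, P4 2.
Every allocation lies between the lower and upper quota.

none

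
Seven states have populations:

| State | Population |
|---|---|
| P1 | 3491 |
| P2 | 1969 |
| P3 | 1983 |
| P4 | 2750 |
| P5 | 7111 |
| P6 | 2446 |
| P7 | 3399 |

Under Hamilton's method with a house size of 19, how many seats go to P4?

Total 23149; standard divisor 23149/19 ≈ 1218.368.
Standard quotas: P1 2.8653, P2 1.6161, P3 1.6276, P4 2.2571, P5 5.8365, P6 2.0076, P7 2.7898.
Lower quotas: P1 2, P2 1, P3 1, P4 2, P5 5, P6 2, P7 2 (sum 15, leaving 4 seats).
Remainders in descending order: P1 0.8653, P5 0.8365, P7 0.7898, P3 0.6276, P2 0.6161, P4 0.2571, P6 0.0076.
Largest remainders: P1, P5, P7, P3 receive the extra seats.
P4 receives 2.

2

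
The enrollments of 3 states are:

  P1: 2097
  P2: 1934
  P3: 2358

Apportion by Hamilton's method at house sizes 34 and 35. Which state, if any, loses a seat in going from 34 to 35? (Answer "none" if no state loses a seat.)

none

At 34 seats: P1 11, P2 10, P3 13.
At 35 seats: P1 11, P2 11, P3 13.
No state's allocation decreased.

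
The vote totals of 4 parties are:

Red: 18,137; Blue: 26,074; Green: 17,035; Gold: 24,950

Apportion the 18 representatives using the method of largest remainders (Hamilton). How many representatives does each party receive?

Red 4, Blue 5, Green 4, Gold 5

The standard divisor is 86196/18 ≈ 4788.667.
Standard quotas: Red 3.7875, Blue 5.4449, Green 3.5574, Gold 5.2102.
Lower quotas: Red 3, Blue 5, Green 3, Gold 5 (sum 16, leaving 2 seats).
Remainders in descending order: Red 0.7875, Green 0.5574, Blue 0.4449, Gold 0.2102.
Largest remainders: Red, Green receive the extra seats.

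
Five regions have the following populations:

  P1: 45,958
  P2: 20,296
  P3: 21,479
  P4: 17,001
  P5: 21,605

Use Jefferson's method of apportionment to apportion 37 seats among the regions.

P1 14, P2 6, P3 6, P4 5, P5 6

Standard divisor 126339/37 ≈ 3414.568; standard quotas: P1 13.459, P2 5.944, P3 6.290, P4 4.979, P5 6.327.
Rounding down gives 13, 5, 6, 4, 6 = 34 seats, so the divisor must be adjusted.
With modified divisor 3200: modified quotas P1 14.362, P2 6.343, P3 6.712, P4 5.313, P5 6.752.
Rounding down: P1 14, P2 6, P3 6, P4 5, P5 6 (total 37).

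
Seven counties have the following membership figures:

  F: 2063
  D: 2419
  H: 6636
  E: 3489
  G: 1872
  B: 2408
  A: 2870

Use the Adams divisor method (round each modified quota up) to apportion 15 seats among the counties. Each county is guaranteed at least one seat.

Standard divisor 21757/15 ≈ 1450.467; standard quotas: F 1.422, D 1.668, H 4.575, E 2.405, G 1.291, B 1.660, A 1.979.
Rounding up gives 2, 2, 5, 3, 2, 2, 2 = 18 seats, so the divisor must be adjusted.
With modified divisor 2000: modified quotas F 1.032, D 1.210, H 3.318, E 1.744, G 0.936, B 1.204, A 1.435.
Rounding up: F 2, D 2, H 4, E 2, G 1, B 2, A 2 (total 15).

F=2, D=2, H=4, E=2, G=1, B=2, A=2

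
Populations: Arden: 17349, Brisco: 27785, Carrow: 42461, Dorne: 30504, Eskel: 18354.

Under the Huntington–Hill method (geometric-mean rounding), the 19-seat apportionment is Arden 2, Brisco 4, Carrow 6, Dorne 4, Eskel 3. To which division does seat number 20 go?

Priority for the next seat is population ÷ (√(s·(s+1))).
Priorities: Arden 7082.700, Brisco 6212.915, Carrow 6551.875, Dorne 6820.902, Eskel 5298.343.
Highest priority: Arden.

Arden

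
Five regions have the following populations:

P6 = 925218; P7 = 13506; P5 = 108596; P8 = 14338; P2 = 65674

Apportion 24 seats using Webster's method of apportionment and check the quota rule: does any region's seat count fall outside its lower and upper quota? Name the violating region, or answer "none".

Standard quotas: P6 19.697, P7 0.288, P5 2.312, P8 0.305, P2 1.398.
Webster allocation: P6 21, P7 0, P5 2, P8 0, P2 1.
P6 has quota 19.697 (lower 19, upper 20) but receives 21 — outside the quota interval.

P6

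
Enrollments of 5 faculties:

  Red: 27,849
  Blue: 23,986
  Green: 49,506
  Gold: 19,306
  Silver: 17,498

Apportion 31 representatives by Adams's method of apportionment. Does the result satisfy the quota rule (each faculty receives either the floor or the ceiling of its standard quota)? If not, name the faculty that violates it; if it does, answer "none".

Standard quotas: Red 6.249, Blue 5.383, Green 11.109, Gold 4.332, Silver 3.927.
Adams allocation: Red 6, Blue 5, Green 11, Gold 5, Silver 4.
Every allocation lies between the lower and upper quota.

none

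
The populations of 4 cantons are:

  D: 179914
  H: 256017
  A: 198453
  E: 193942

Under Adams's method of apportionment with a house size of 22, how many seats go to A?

5

Standard divisor 828326/22 ≈ 37651.182; standard quotas: D 4.778, H 6.800, A 5.271, E 5.151.
Rounding up gives 5, 7, 6, 6 = 24 seats, so the divisor must be adjusted.
With modified divisor 41200: modified quotas D 4.367, H 6.214, A 4.817, E 4.707.
Rounding up: D 5, H 7, A 5, E 5 (total 22).
A receives 5.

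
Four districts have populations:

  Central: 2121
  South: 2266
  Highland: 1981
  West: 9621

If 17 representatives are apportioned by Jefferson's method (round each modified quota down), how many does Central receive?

Standard divisor 15989/17 ≈ 940.529; standard quotas: Central 2.255, South 2.409, Highland 2.106, West 10.229.
Rounding down gives 2, 2, 2, 10 = 16 seats, so the divisor must be adjusted.
With modified divisor 840: modified quotas Central 2.525, South 2.698, Highland 2.358, West 11.454.
Rounding down: Central 2, South 2, Highland 2, West 11 (total 17).
Central receives 2.

2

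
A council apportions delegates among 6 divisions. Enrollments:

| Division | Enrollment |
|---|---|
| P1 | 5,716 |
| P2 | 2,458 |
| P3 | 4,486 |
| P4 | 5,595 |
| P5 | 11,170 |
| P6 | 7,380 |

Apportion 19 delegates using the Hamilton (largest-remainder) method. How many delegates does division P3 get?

Total 36805; standard divisor 36805/19 ≈ 1937.105.
Standard quotas: P1 2.9508, P2 1.2689, P3 2.3158, P4 2.8883, P5 5.7663, P6 3.8098.
Lower quotas: P1 2, P2 1, P3 2, P4 2, P5 5, P6 3 (sum 15, leaving 4 seats).
Remainders in descending order: P1 0.9508, P4 0.8883, P6 0.8098, P5 0.7663, P3 0.3158, P2 0.2689.
The surplus seats go to P1, P4, P6, P5.
P3 receives 2.

2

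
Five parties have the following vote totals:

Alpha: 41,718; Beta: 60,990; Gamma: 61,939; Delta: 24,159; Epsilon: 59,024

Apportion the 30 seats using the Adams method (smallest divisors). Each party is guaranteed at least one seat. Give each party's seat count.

Alpha 5, Beta 7, Gamma 8, Delta 3, Epsilon 7

Standard divisor 247830/30 ≈ 8261; standard quotas: Alpha 5.050, Beta 7.383, Gamma 7.498, Delta 2.924, Epsilon 7.145.
Rounding up gives 6, 8, 8, 3, 8 = 33 seats, so the divisor must be adjusted.
With modified divisor 8800: modified quotas Alpha 4.741, Beta 6.931, Gamma 7.039, Delta 2.745, Epsilon 6.707.
Rounding up: Alpha 5, Beta 7, Gamma 8, Delta 3, Epsilon 7 (total 30).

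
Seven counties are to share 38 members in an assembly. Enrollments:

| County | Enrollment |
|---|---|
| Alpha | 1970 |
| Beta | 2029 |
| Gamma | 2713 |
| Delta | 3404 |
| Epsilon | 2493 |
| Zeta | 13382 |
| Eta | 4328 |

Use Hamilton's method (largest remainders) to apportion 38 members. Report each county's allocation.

Total 30319; standard divisor 30319/38 ≈ 797.868.
Standard quotas: Alpha 2.4691, Beta 2.5430, Gamma 3.4003, Delta 4.2664, Epsilon 3.1246, Zeta 16.7722, Eta 5.4245.
Lower quotas: Alpha 2, Beta 2, Gamma 3, Delta 4, Epsilon 3, Zeta 16, Eta 5 (sum 35, leaving 3 seats).
Remainders in descending order: Zeta 0.7722, Beta 0.5430, Alpha 0.4691, Eta 0.4245, Gamma 0.4003, Delta 0.2664, Epsilon 0.1246.
The surplus seats go to Zeta, Beta, Alpha.

Alpha 3; Beta 3; Gamma 3; Delta 4; Epsilon 3; Zeta 17; Eta 5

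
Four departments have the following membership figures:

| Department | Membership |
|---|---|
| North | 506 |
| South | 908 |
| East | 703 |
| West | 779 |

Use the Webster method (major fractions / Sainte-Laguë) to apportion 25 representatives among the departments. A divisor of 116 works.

North=4, South=8, East=6, West=7

With modified divisor 116: modified quotas North 4.362, South 7.828, East 6.060, West 6.716.
Rounding to the nearest integer: North 4, South 8, East 6, West 7 (total 25).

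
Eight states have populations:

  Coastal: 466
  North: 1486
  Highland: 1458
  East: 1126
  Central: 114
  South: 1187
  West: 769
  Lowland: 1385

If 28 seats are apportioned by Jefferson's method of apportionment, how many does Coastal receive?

Standard divisor 7991/28 ≈ 285.393; standard quotas: Coastal 1.633, North 5.207, Highland 5.109, East 3.945, Central 0.399, South 4.159, West 2.695, Lowland 4.853.
Rounding down gives 1, 5, 5, 3, 0, 4, 2, 4 = 24 seats, so the divisor must be adjusted.
With modified divisor 245: modified quotas Coastal 1.902, North 6.065, Highland 5.951, East 4.596, Central 0.465, South 4.845, West 3.139, Lowland 5.653.
Rounding down: Coastal 1, North 6, Highland 5, East 4, Central 0, South 4, West 3, Lowland 5 (total 28).
Coastal receives 1.

1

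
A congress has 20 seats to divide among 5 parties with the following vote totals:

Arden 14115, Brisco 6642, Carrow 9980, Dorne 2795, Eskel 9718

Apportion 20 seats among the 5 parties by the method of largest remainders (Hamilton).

Arden=7, Brisco=3, Carrow=5, Dorne=1, Eskel=4

Standard divisor: 43250 ÷ 20 ≈ 2162.5.
Standard quotas: Arden 6.5272, Brisco 3.0714, Carrow 4.6150, Dorne 1.2925, Eskel 4.4939.
Lower quotas: Arden 6, Brisco 3, Carrow 4, Dorne 1, Eskel 4 (sum 18, leaving 2 seats).
Remainders in descending order: Carrow 0.6150, Arden 0.5272, Eskel 0.4939, Dorne 0.2925, Brisco 0.0714.
Largest remainders: Carrow, Arden receive the extra seats.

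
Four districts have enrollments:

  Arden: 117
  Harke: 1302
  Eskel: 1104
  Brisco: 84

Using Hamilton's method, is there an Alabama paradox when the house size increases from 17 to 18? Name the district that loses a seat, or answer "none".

At 17 seats: Arden 1, Harke 8, Eskel 7, Brisco 1.
At 18 seats: Arden 1, Harke 9, Eskel 8, Brisco 0.
Brisco drops from 1 to 0.

Brisco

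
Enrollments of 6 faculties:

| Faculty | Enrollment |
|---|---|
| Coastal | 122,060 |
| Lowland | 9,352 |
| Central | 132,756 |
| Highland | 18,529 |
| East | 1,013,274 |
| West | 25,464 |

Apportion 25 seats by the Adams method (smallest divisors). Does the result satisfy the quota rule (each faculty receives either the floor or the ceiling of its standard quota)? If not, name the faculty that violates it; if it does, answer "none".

East

Standard quotas: Coastal 2.309, Lowland 0.177, Central 2.512, Highland 0.351, East 19.170, West 0.482.
Adams allocation: Coastal 2, Lowland 1, Central 3, Highland 1, East 17, West 1.
East has quota 19.170 (lower 19, upper 20) but receives 17 — outside the quota interval.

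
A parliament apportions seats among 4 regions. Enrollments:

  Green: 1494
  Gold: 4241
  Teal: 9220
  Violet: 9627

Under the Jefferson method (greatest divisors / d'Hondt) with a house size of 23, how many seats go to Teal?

Standard divisor 24582/23 ≈ 1068.783; standard quotas: Green 1.398, Gold 3.968, Teal 8.627, Violet 9.007.
Rounding down gives 1, 3, 8, 9 = 21 seats, so the divisor must be adjusted.
With modified divisor 1000: modified quotas Green 1.494, Gold 4.241, Teal 9.220, Violet 9.627.
Rounding down: Green 1, Gold 4, Teal 9, Violet 9 (total 23).
Teal receives 9.

9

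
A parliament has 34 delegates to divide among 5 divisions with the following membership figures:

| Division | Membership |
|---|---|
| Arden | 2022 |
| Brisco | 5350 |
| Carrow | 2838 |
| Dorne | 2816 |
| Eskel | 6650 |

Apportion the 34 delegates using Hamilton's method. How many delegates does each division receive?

Arden=4; Brisco=9; Carrow=5; Dorne=5; Eskel=11

The standard divisor is 19676/34 ≈ 578.706.
Standard quotas: Arden 3.4940, Brisco 9.2448, Carrow 4.9040, Dorne 4.8660, Eskel 11.4912.
Lower quotas: Arden 3, Brisco 9, Carrow 4, Dorne 4, Eskel 11 (sum 31, leaving 3 seats).
Remainders in descending order: Carrow 0.9040, Dorne 0.8660, Arden 0.4940, Eskel 0.4912, Brisco 0.2448.
The surplus seats go to Carrow, Dorne, Arden.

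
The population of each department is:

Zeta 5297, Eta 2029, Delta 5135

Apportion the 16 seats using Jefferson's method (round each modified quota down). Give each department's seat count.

Zeta 7; Eta 2; Delta 7

Standard divisor 12461/16 ≈ 778.812; standard quotas: Zeta 6.801, Eta 2.605, Delta 6.593.
Rounding down gives 6, 2, 6 = 14 seats, so the divisor must be adjusted.
With modified divisor 700: modified quotas Zeta 7.567, Eta 2.899, Delta 7.336.
Rounding down: Zeta 7, Eta 2, Delta 7 (total 16).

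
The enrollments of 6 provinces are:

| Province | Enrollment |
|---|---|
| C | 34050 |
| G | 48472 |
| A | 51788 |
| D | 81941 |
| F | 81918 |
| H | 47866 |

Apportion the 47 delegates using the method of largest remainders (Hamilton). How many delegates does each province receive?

C 5; G 7; A 7; D 11; F 11; H 6

The standard divisor is 346035/47 ≈ 7362.447.
Standard quotas: C 4.6248, G 6.5837, A 7.0341, D 11.1296, F 11.1265, H 6.5014.
Lower quotas: C 4, G 6, A 7, D 11, F 11, H 6 (sum 45, leaving 2 seats).
Remainders in descending order: C 0.6248, G 0.5837, H 0.5014, D 0.1296, F 0.1265, A 0.0341.
The surplus seats go to C, G.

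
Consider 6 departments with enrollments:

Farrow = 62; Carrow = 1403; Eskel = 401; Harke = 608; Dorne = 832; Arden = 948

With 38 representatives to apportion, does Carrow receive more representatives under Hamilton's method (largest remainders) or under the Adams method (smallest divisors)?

Hamilton

Hamilton: Farrow 1, Carrow 13, Eskel 4, Harke 5, Dorne 7, Arden 8.
Adams: Farrow 1, Carrow 12, Eskel 4, Harke 6, Dorne 7, Arden 8.
Carrow gets 13 under Hamilton and 12 under Adams.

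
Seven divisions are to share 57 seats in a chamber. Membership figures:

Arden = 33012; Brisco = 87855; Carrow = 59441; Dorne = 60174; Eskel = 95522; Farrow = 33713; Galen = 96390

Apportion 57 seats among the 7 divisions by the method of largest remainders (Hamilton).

The standard divisor is 466107/57 ≈ 8177.316.
Standard quotas: Arden 4.0370, Brisco 10.7437, Carrow 7.2690, Dorne 7.3586, Eskel 11.6813, Farrow 4.1227, Galen 11.7875.
Lower quotas: Arden 4, Brisco 10, Carrow 7, Dorne 7, Eskel 11, Farrow 4, Galen 11 (sum 54, leaving 3 seats).
Remainders in descending order: Galen 0.7875, Brisco 0.7437, Eskel 0.6813, Dorne 0.3586, Carrow 0.2690, Farrow 0.1227, Arden 0.0370.
Largest remainders: Galen, Brisco, Eskel receive the extra seats.

Arden: 4; Brisco: 11; Carrow: 7; Dorne: 7; Eskel: 12; Farrow: 4; Galen: 12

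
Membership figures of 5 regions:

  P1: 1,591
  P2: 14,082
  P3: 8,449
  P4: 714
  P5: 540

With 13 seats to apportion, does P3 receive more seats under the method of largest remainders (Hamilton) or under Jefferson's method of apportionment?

Hamilton: P1 1, P2 7, P3 4, P4 1, P5 0.
Jefferson: P1 0, P2 8, P3 5, P4 0, P5 0.
P3 gets 4 under Hamilton and 5 under Jefferson.

Jefferson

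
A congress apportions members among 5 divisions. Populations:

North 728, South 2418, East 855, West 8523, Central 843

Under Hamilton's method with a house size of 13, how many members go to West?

8

Total 13367; standard divisor 13367/13 ≈ 1028.231.
Standard quotas: North 0.7080, South 2.3516, East 0.8315, West 8.2890, Central 0.8199.
Lower quotas: North 0, South 2, East 0, West 8, Central 0 (sum 10, leaving 3 seats).
Remainders in descending order: East 0.8315, Central 0.8199, North 0.7080, South 0.3516, West 0.2890.
Largest remainders: East, Central, North receive the extra seats.
West receives 8.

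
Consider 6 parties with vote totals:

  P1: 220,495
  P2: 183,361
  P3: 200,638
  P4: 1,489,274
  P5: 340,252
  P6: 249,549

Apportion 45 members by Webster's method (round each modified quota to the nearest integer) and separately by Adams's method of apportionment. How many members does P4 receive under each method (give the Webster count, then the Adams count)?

Webster: P1 4, P2 3, P3 3, P4 25, P5 6, P6 4.
Adams: P1 4, P2 3, P3 4, P4 24, P5 6, P6 4.
P4 gets 25 under Webster and 24 under Adams.

25 and 24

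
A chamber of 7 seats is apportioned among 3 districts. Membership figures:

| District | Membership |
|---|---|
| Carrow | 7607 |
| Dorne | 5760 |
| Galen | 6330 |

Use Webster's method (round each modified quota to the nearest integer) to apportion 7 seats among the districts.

Carrow 3, Dorne 2, Galen 2

Standard divisor 19697/7 ≈ 2813.857; standard quotas: Carrow 2.703, Dorne 2.047, Galen 2.250.
Rounding to the nearest integer gives Carrow 3, Dorne 2, Galen 2 — total 7, matching the house size, so no adjustment is needed.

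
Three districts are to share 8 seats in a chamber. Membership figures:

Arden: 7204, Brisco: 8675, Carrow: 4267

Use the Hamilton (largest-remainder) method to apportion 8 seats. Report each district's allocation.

Standard divisor: 20146 ÷ 8 ≈ 2518.25.
Standard quotas: Arden 2.8607, Brisco 3.4449, Carrow 1.6944.
Lower quotas: Arden 2, Brisco 3, Carrow 1 (sum 6, leaving 2 seats).
Remainders in descending order: Arden 0.8607, Carrow 0.6944, Brisco 0.4449.
Largest remainders: Arden, Carrow receive the extra seats.

Arden 3; Brisco 3; Carrow 2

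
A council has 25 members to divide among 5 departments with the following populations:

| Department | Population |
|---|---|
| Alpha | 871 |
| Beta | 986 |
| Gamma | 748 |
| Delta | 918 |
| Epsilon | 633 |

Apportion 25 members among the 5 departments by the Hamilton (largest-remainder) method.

The standard divisor is 4156/25 ≈ 166.24.
Standard quotas: Alpha 5.239, Beta 5.931, Gamma 4.500, Delta 5.522, Epsilon 3.808.
Lower quotas: Alpha 5, Beta 5, Gamma 4, Delta 5, Epsilon 3 (sum 22, leaving 3 seats).
Remainders in descending order: Beta 0.931, Epsilon 0.808, Delta 0.522, Gamma 0.500, Alpha 0.239.
The surplus seats go to Beta, Epsilon, Delta.

Alpha 5; Beta 6; Gamma 4; Delta 6; Epsilon 4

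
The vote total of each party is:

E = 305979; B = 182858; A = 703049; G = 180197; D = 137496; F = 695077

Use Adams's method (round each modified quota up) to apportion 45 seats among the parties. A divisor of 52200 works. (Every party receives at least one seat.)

E: 6, B: 4, A: 14, G: 4, D: 3, F: 14

With modified divisor 52200: modified quotas E 5.862, B 3.503, A 13.468, G 3.452, D 2.634, F 13.316.
Rounding up: E 6, B 4, A 14, G 4, D 3, F 14 (total 45).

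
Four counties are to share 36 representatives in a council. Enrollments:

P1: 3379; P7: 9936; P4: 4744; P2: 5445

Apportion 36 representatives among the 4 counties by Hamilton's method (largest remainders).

P1: 5, P7: 15, P4: 7, P2: 9

Total 23504; standard divisor 23504/36 ≈ 652.889.
Standard quotas: P1 5.1755, P7 15.2185, P4 7.2662, P2 8.3399.
Lower quotas: P1 5, P7 15, P4 7, P2 8 (sum 35, leaving 1 seat).
Remainders in descending order: P2 0.3399, P4 0.2662, P7 0.2185, P1 0.1755.
Largest remainder: P2 receives the extra seat.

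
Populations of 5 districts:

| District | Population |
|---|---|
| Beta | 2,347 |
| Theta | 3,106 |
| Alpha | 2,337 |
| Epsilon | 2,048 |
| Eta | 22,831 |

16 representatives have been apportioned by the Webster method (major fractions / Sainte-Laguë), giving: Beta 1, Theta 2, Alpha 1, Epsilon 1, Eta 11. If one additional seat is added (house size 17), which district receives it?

Priority for the next seat is population ÷ (current seats + 0.5).
Priorities: Beta 1564.667, Theta 1242.400, Alpha 1558.000, Epsilon 1365.333, Eta 1985.304.
Highest priority: Eta.

Eta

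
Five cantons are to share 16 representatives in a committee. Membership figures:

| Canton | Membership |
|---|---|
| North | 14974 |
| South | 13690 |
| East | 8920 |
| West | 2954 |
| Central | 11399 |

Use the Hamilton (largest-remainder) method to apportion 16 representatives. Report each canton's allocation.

The standard divisor is 51937/16 ≈ 3246.062.
Standard quotas: North 4.6130, South 4.2174, East 2.7479, West 0.9100, Central 3.5116.
Lower quotas: North 4, South 4, East 2, West 0, Central 3 (sum 13, leaving 3 seats).
Remainders in descending order: West 0.9100, East 0.7479, North 0.6130, Central 0.5116, South 0.2174.
Largest remainders: West, East, North receive the extra seats.

North=5, South=4, East=3, West=1, Central=3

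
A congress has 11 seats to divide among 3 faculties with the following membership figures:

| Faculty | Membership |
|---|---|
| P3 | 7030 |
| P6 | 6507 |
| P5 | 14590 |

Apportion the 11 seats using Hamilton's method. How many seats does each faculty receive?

P3: 3; P6: 2; P5: 6

Standard divisor: 28127 ÷ 11 = 2557.
Standard quotas: P3 2.7493, P6 2.5448, P5 5.7059.
Lower quotas: P3 2, P6 2, P5 5 (sum 9, leaving 2 seats).
Remainders in descending order: P3 0.7493, P5 0.7059, P6 0.5448.
The surplus seats go to P3, P5.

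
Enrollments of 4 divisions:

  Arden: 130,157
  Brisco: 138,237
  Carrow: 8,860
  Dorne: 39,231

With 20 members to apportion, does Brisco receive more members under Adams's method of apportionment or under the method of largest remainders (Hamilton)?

Hamilton

Adams: Arden 8, Brisco 8, Carrow 1, Dorne 3.
Hamilton: Arden 8, Brisco 9, Carrow 1, Dorne 2.
Brisco gets 8 under Adams and 9 under Hamilton.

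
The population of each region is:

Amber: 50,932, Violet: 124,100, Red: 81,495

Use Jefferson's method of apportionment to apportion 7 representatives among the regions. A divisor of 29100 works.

Amber 1, Violet 4, Red 2

With modified divisor 29100: modified quotas Amber 1.750, Violet 4.265, Red 2.801.
Rounding down: Amber 1, Violet 4, Red 2 (total 7).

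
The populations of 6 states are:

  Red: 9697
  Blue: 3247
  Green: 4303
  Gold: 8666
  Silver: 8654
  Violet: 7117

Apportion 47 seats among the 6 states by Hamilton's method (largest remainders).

Red=11, Blue=3, Green=5, Gold=10, Silver=10, Violet=8

The standard divisor is 41684/47 ≈ 886.894.
Standard quotas: Red 10.9337, Blue 3.6611, Green 4.8518, Gold 9.7712, Silver 9.7577, Violet 8.0246.
Lower quotas: Red 10, Blue 3, Green 4, Gold 9, Silver 9, Violet 8 (sum 43, leaving 4 seats).
Remainders in descending order: Red 0.9337, Green 0.8518, Gold 0.7712, Silver 0.7577, Blue 0.6611, Violet 0.0246.
Largest remainders: Red, Green, Gold, Silver receive the extra seats.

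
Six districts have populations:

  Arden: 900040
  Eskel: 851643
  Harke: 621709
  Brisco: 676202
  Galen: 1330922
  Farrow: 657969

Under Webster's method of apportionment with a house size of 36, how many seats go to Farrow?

Standard divisor 5038485/36 ≈ 139957.917; standard quotas: Arden 6.431, Eskel 6.085, Harke 4.442, Brisco 4.831, Galen 9.509, Farrow 4.701.
Rounding to the nearest integer gives Arden 6, Eskel 6, Harke 4, Brisco 5, Galen 10, Farrow 5 — total 36, matching the house size, so no adjustment is needed.
Farrow receives 5.

5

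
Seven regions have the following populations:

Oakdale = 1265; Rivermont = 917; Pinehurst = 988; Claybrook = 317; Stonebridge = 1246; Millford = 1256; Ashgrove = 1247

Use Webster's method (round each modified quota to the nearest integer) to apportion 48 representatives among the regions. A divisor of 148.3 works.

Oakdale 9, Rivermont 6, Pinehurst 7, Claybrook 2, Stonebridge 8, Millford 8, Ashgrove 8

With modified divisor 148.3: modified quotas Oakdale 8.530, Rivermont 6.183, Pinehurst 6.662, Claybrook 2.138, Stonebridge 8.402, Millford 8.469, Ashgrove 8.409.
Rounding to the nearest integer: Oakdale 9, Rivermont 6, Pinehurst 7, Claybrook 2, Stonebridge 8, Millford 8, Ashgrove 8 (total 48).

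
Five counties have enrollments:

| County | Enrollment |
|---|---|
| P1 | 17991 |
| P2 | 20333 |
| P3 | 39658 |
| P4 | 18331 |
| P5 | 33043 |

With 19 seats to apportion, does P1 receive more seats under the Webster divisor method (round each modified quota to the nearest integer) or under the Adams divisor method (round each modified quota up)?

Webster: P1 2, P2 3, P3 6, P4 3, P5 5.
Adams: P1 3, P2 3, P3 5, P4 3, P5 5.
P1 gets 2 under Webster and 3 under Adams.

Adams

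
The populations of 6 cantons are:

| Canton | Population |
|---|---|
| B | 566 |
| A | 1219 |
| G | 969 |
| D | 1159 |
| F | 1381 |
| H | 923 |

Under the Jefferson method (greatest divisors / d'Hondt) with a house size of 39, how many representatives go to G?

6

Standard divisor 6217/39 ≈ 159.41; standard quotas: B 3.551, A 7.647, G 6.079, D 7.271, F 8.663, H 5.790.
Rounding down gives 3, 7, 6, 7, 8, 5 = 36 seats, so the divisor must be adjusted.
With modified divisor 150: modified quotas B 3.773, A 8.127, G 6.460, D 7.727, F 9.207, H 6.153.
Rounding down: B 3, A 8, G 6, D 7, F 9, H 6 (total 39).
G receives 6.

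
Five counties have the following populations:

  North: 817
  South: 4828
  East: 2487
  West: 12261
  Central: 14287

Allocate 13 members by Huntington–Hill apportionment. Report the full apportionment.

North 1; South 2; East 1; West 4; Central 5

With divisor 2968: modified quotas North 0.275, South 1.627, East 0.838, West 4.131, Central 4.814.
Geometric-mean thresholds: North (min 1), South √(1·2)=1.414, East (min 1), West √(4·5)=4.472, Central √(4·5)=4.472.
Each quota rounded against its threshold gives North 1, South 2, East 1, West 4, Central 5 (total 13).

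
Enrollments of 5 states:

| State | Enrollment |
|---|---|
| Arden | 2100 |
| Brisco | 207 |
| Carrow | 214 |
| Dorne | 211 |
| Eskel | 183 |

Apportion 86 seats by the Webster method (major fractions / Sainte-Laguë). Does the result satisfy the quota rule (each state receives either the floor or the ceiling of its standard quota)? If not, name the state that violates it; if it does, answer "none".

Standard quotas: Arden 61.955, Brisco 6.107, Carrow 6.314, Dorne 6.225, Eskel 5.399.
Webster allocation: Arden 63, Brisco 6, Carrow 6, Dorne 6, Eskel 5.
Arden has quota 61.955 (lower 61, upper 62) but receives 63 — outside the quota interval.

Arden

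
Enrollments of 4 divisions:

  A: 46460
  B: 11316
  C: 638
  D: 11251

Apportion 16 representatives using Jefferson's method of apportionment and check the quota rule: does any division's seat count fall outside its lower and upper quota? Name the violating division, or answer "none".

A

Standard quotas: A 10.670, B 2.599, C 0.147, D 2.584.
Jefferson allocation: A 12, B 2, C 0, D 2.
A has quota 10.670 (lower 10, upper 11) but receives 12 — outside the quota interval.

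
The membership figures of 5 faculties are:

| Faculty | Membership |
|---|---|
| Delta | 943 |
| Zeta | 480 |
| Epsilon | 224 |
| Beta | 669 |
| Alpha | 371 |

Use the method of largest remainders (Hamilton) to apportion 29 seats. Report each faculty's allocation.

Standard divisor: 2687 ÷ 29 ≈ 92.655.
Standard quotas: Delta 10.178, Zeta 5.180, Epsilon 2.418, Beta 7.220, Alpha 4.004.
Lower quotas: Delta 10, Zeta 5, Epsilon 2, Beta 7, Alpha 4 (sum 28, leaving 1 seat).
Remainders in descending order: Epsilon 0.418, Beta 0.220, Zeta 0.180, Delta 0.178, Alpha 0.004.
The surplus seat goes to Epsilon.

Delta=10, Zeta=5, Epsilon=3, Beta=7, Alpha=4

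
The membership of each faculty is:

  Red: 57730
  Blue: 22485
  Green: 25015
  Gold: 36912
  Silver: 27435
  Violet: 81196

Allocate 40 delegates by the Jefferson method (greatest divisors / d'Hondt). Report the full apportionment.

Red 9, Blue 3, Green 4, Gold 6, Silver 4, Violet 14

Standard divisor 250773/40 ≈ 6269.325; standard quotas: Red 9.208, Blue 3.587, Green 3.990, Gold 5.888, Silver 4.376, Violet 12.951.
Rounding down gives 9, 3, 3, 5, 4, 12 = 36 seats, so the divisor must be adjusted.
With modified divisor 5790: modified quotas Red 9.971, Blue 3.883, Green 4.320, Gold 6.375, Silver 4.738, Violet 14.023.
Rounding down: Red 9, Blue 3, Green 4, Gold 6, Silver 4, Violet 14 (total 40).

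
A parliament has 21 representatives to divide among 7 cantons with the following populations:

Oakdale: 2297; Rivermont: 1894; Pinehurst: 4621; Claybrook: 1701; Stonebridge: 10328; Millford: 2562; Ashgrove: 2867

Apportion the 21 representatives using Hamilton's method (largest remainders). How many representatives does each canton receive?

Standard divisor: 26270 ÷ 21 ≈ 1250.952.
Standard quotas: Oakdale 1.8362, Rivermont 1.5140, Pinehurst 3.6940, Claybrook 1.3598, Stonebridge 8.2561, Millford 2.0480, Ashgrove 2.2919.
Lower quotas: Oakdale 1, Rivermont 1, Pinehurst 3, Claybrook 1, Stonebridge 8, Millford 2, Ashgrove 2 (sum 18, leaving 3 seats).
Remainders in descending order: Oakdale 0.8362, Pinehurst 0.6940, Rivermont 0.5140, Claybrook 0.3598, Ashgrove 0.2919, Stonebridge 0.2561, Millford 0.0480.
The surplus seats go to Oakdale, Pinehurst, Rivermont.

Oakdale 2; Rivermont 2; Pinehurst 4; Claybrook 1; Stonebridge 8; Millford 2; Ashgrove 2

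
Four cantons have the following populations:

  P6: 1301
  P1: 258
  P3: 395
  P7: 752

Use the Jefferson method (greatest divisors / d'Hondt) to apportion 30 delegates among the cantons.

P6 15, P1 3, P3 4, P7 8

Standard divisor 2706/30 ≈ 90.2; standard quotas: P6 14.424, P1 2.860, P3 4.379, P7 8.337.
Rounding down gives 14, 2, 4, 8 = 28 seats, so the divisor must be adjusted.
With modified divisor 85: modified quotas P6 15.306, P1 3.035, P3 4.647, P7 8.847.
Rounding down: P6 15, P1 3, P3 4, P7 8 (total 30).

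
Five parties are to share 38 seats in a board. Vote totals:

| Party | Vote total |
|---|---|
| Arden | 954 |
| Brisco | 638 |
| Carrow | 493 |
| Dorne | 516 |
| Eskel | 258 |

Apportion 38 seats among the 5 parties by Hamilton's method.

Arden 13, Brisco 8, Carrow 7, Dorne 7, Eskel 3

Standard divisor: 2859 ÷ 38 ≈ 75.237.
Standard quotas: Arden 12.680, Brisco 8.480, Carrow 6.553, Dorne 6.858, Eskel 3.429.
Lower quotas: Arden 12, Brisco 8, Carrow 6, Dorne 6, Eskel 3 (sum 35, leaving 3 seats).
Remainders in descending order: Dorne 0.858, Arden 0.680, Carrow 0.553, Brisco 0.480, Eskel 0.429.
The surplus seats go to Dorne, Arden, Carrow.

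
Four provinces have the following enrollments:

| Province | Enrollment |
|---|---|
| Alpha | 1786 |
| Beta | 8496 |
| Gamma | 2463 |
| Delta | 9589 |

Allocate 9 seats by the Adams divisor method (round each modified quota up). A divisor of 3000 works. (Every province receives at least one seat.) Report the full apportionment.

Alpha 1, Beta 3, Gamma 1, Delta 4

With modified divisor 3000: modified quotas Alpha 0.595, Beta 2.832, Gamma 0.821, Delta 3.196.
Rounding up: Alpha 1, Beta 3, Gamma 1, Delta 4 (total 9).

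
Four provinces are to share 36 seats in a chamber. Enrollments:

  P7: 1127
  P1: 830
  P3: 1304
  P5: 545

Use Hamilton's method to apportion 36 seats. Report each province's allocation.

Standard divisor: 3806 ÷ 36 ≈ 105.722.
Standard quotas: P7 10.660, P1 7.851, P3 12.334, P5 5.155.
Lower quotas: P7 10, P1 7, P3 12, P5 5 (sum 34, leaving 2 seats).
Remainders in descending order: P1 0.851, P7 0.660, P3 0.334, P5 0.155.
The surplus seats go to P1, P7.

P7 11, P1 8, P3 12, P5 5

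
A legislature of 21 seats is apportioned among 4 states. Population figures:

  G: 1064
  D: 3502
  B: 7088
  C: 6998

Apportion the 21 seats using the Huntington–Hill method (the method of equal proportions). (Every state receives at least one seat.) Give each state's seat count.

With divisor 885: modified quotas G 1.202, D 3.957, B 8.009, C 7.907.
Geometric-mean thresholds: G √(1·2)=1.414, D √(3·4)=3.464, B √(8·9)=8.485, C √(7·8)=7.483.
Each quota rounded against its threshold gives G 1, D 4, B 8, C 8 (total 21).

G 1, D 4, B 8, C 8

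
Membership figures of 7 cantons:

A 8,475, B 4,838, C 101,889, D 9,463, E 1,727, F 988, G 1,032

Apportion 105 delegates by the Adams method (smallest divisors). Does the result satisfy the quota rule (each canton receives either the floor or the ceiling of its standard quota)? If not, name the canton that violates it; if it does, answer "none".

Standard quotas: A 6.930, B 3.956, C 83.313, D 7.738, E 1.412, F 0.808, G 0.844.
Adams allocation: A 7, B 4, C 82, D 8, E 2, F 1, G 1.
C has quota 83.313 (lower 83, upper 84) but receives 82 — outside the quota interval.

C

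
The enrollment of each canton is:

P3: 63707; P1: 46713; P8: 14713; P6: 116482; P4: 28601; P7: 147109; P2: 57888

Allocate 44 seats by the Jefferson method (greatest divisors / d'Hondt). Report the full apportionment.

Standard divisor 475213/44 ≈ 10800.295; standard quotas: P3 5.899, P1 4.325, P8 1.362, P6 10.785, P4 2.648, P7 13.621, P2 5.360.
Rounding down gives 5, 4, 1, 10, 2, 13, 5 = 40 seats, so the divisor must be adjusted.
With modified divisor 9760: modified quotas P3 6.527, P1 4.786, P8 1.507, P6 11.935, P4 2.930, P7 15.073, P2 5.931.
Rounding down: P3 6, P1 4, P8 1, P6 11, P4 2, P7 15, P2 5 (total 44).

P3 6, P1 4, P8 1, P6 11, P4 2, P7 15, P2 5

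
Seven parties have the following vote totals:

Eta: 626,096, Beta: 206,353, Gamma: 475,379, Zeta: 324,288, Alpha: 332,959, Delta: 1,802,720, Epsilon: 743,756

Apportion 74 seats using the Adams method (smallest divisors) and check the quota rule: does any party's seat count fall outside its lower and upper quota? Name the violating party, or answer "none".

Standard quotas: Eta 10.269, Beta 3.385, Gamma 7.797, Zeta 5.319, Alpha 5.461, Delta 29.569, Epsilon 12.199.
Adams allocation: Eta 10, Beta 4, Gamma 8, Zeta 6, Alpha 6, Delta 28, Epsilon 12.
Delta has quota 29.569 (lower 29, upper 30) but receives 28 — outside the quota interval.

Delta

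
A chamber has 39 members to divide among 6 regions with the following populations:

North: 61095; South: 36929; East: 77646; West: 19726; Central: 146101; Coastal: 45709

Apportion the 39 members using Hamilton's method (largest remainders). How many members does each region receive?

Standard divisor: 387206 ÷ 39 ≈ 9928.359.
Standard quotas: North 6.1536, South 3.7195, East 7.8206, West 1.9868, Central 14.7155, Coastal 4.6039.
Lower quotas: North 6, South 3, East 7, West 1, Central 14, Coastal 4 (sum 35, leaving 4 seats).
Remainders in descending order: West 0.9868, East 0.8206, South 0.7195, Central 0.7155, Coastal 0.6039, North 0.1536.
The surplus seats go to West, East, South, Central.

North=6; South=4; East=8; West=2; Central=15; Coastal=4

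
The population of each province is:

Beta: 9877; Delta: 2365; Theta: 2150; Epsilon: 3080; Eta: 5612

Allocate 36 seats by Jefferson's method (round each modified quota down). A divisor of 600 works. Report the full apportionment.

Beta 16; Delta 3; Theta 3; Epsilon 5; Eta 9

With modified divisor 600: modified quotas Beta 16.462, Delta 3.942, Theta 3.583, Epsilon 5.133, Eta 9.353.
Rounding down: Beta 16, Delta 3, Theta 3, Epsilon 5, Eta 9 (total 36).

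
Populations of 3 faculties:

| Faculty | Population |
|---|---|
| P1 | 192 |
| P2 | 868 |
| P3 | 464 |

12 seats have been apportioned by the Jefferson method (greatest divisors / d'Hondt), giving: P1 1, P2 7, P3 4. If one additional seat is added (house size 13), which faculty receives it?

P2

Priority for the next seat is population ÷ (current seats + 1).
Priorities: P1 96.000, P2 108.500, P3 92.800.
Highest priority: P2.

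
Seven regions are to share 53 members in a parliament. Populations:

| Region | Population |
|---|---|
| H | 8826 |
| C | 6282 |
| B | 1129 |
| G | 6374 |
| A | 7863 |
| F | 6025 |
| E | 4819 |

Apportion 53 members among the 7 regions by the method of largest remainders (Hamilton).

The standard divisor is 41318/53 ≈ 779.585.
Standard quotas: H 11.3214, C 8.0581, B 1.4482, G 8.1761, A 10.0861, F 7.7285, E 6.1815.
Lower quotas: H 11, C 8, B 1, G 8, A 10, F 7, E 6 (sum 51, leaving 2 seats).
Remainders in descending order: F 0.7285, B 0.4482, H 0.3214, E 0.1815, G 0.1761, A 0.0861, C 0.0581.
The surplus seats go to F, B.

H 11, C 8, B 2, G 8, A 10, F 8, E 6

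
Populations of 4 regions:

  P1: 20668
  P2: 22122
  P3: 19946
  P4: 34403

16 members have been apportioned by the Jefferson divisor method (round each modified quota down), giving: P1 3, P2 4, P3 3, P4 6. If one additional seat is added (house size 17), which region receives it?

Priority for the next seat is population ÷ (current seats + 1).
Priorities: P1 5167.000, P2 4424.400, P3 4986.500, P4 4914.714.
Highest priority: P1.

P1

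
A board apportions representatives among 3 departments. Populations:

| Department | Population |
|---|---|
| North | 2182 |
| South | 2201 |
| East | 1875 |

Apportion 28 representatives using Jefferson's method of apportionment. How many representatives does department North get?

Standard divisor 6258/28 ≈ 223.5; standard quotas: North 9.763, South 9.848, East 8.389.
Rounding down gives 9, 9, 8 = 26 seats, so the divisor must be adjusted.
With modified divisor 210: modified quotas North 10.390, South 10.481, East 8.929.
Rounding down: North 10, South 10, East 8 (total 28).
North receives 10.

10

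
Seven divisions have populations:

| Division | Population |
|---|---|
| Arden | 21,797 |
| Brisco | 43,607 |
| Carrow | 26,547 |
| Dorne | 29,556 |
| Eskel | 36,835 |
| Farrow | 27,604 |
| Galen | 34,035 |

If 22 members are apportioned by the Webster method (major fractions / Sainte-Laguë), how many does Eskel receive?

Standard divisor 219981/22 ≈ 9999.136; standard quotas: Arden 2.180, Brisco 4.361, Carrow 2.655, Dorne 2.956, Eskel 3.684, Farrow 2.761, Galen 3.404.
Rounding to the nearest integer gives Arden 2, Brisco 4, Carrow 3, Dorne 3, Eskel 4, Farrow 3, Galen 3 — total 22, matching the house size, so no adjustment is needed.
Eskel receives 4.

4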